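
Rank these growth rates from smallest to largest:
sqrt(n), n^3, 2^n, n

Ordered by growth rate: sqrt(n) < n < n^3 < 2^n.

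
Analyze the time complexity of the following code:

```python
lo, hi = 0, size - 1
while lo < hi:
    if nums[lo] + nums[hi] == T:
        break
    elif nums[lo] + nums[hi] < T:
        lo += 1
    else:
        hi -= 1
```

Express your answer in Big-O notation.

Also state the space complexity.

Time complexity: O(n).
Space complexity: O(1).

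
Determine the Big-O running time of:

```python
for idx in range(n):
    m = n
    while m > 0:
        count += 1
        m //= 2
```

Time complexity: O(n log n).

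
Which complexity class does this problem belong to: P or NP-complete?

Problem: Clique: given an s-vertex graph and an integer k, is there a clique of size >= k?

This problem is NP-complete: complement of Independent Set / Vertex Cover (with k part of the input).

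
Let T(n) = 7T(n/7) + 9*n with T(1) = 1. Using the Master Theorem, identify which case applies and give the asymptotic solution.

a=7, b=7, f(n)=9*n.
log_7(7) = 1, so n^(log_b(a)) = n.
f(n) = Theta(n), so Case 2 applies.
T(n) = Theta(n log n).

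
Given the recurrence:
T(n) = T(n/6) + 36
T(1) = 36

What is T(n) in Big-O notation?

Each step divides n by 6 and adds 36. After log_6(n) steps, T(n) = O(log n).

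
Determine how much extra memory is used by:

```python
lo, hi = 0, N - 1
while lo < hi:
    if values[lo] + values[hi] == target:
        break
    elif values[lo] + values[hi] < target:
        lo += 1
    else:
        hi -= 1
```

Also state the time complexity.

Space complexity: O(1).
Only a constant amount of auxiliary storage is used; nothing grows with n.
Time complexity: O(n).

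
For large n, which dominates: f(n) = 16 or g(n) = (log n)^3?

g(n) = (log n)^3 grows faster: any unbounded function dominates a constant.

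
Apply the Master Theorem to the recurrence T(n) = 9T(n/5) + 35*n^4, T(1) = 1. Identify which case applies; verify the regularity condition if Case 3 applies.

a=9, b=5, f(n)=35*n^4.
log_5(9) = 1.365 < 4.
f(n) = Omega(n^(1.365+epsilon)) for some epsilon > 0, so Case 3 is the candidate.
Regularity: a*f(n/b) = 9*35*(n/5)^4 = (9/625)*35*n^4 <= c*f(n) with c = 9/625 < 1. Satisfied.
Case 3: T(n) = Theta(n^4).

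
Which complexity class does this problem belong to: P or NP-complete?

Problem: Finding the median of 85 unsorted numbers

This problem is in P: linear-time selection (median-of-medians) runs in O(n).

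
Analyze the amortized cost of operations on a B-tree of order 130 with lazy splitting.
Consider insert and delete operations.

In a B-tree of order 130, a node splits when it has 130 keys. With lazy splitting, we use potential Phi = number of full nodes + number of near-empty nodes. Each split costs O(1) but reduces potential. Between splits, at least 65 insertions must occur in that node. Amortized structural cost is O(1) per operation, plus O(log_130 n) traversal.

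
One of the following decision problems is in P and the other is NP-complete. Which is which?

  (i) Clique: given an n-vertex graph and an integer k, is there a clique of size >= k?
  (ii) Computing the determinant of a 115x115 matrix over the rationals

(i) is NP-complete: complement of Independent Set / Vertex Cover (with k part of the input).
(ii) is P: Gaussian elimination runs in O(n^3).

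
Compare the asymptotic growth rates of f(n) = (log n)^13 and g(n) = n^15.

g(n) = n^15 grows faster: any positive polynomial dominates any polylog.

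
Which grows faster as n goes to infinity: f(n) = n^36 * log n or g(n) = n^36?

f(n) = n^36 * log n grows faster: extra log n factor -> infinity.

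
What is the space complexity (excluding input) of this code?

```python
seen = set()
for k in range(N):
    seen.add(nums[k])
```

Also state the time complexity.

Space complexity: O(n).
Auxiliary storage grows linearly with the input size n in the worst case.
Time complexity: O(n).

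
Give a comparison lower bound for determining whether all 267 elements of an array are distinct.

In the algebraic decision-tree model, the YES region for element distinctness on 267 elements has 267! connected components (one per ordering). Ben-Or's theorem then gives a lower bound of Omega(log(n!)) = Omega(n log n).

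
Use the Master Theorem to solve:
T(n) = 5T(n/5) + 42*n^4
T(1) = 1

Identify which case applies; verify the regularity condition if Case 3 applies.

a=5, b=5, f(n)=42*n^4.
log_5(5) = 1 < 4.
f(n) = Omega(n^(1+epsilon)) for some epsilon > 0, so Case 3 is the candidate.
Regularity: a*f(n/b) = 5*42*(n/5)^4 = (5/625)*42*n^4 <= c*f(n) with c = 5/625 < 1. Satisfied.
Case 3: T(n) = Theta(n^4).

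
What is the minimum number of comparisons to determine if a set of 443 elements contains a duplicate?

Determining if 443 elements are all distinct requires Omega(n log n) comparisons in the comparison model. This follows from the element distinctness lower bound.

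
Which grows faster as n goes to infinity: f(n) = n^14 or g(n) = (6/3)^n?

g(n) = (6/3)^n grows faster: (6/3)^n is exponential with base 6/3 > 1, dominating every polynomial.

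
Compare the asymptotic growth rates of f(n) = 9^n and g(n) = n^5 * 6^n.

f(n) = 9^n grows faster: 9^n / (n^5 6^n) = (9/6)^n / n^5 -> infinity since 9/6 > 1.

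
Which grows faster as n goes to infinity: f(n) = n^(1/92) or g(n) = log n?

f(n) = n^(1/92) grows faster: any positive power of n dominates log n.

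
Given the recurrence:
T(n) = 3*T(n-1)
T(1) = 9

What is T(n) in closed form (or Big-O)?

Each step multiplies by 3. T(n) = T(1)*3^(n-1) = 9*3^(n-1).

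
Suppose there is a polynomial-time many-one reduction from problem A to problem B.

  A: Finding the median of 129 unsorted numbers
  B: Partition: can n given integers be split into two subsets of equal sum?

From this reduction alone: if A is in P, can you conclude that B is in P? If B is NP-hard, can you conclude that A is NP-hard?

A poly-time reduction A <=_p B transfers tractability DOWN (B easy => A easy) and hardness UP (A hard => B hard), not the reverse.
From A in P, the reduction alone does NOT give B in P: any problem in P trivially reduces to SAT, yet SAT is not known to be in P.
From B NP-hard, the reduction alone does NOT give A NP-hard: again, easy problems reduce to hard ones.
(Here in fact A is P and B is NP-complete.)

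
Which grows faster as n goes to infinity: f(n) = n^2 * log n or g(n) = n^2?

f(n) = n^2 * log n grows faster: extra log n factor -> infinity.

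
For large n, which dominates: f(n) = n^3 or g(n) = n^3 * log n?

g(n) = n^3 * log n grows faster: extra log n factor -> infinity.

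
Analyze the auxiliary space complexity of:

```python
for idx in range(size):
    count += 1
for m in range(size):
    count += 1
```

Space complexity: O(1).
Only a constant amount of auxiliary storage is used; nothing grows with n.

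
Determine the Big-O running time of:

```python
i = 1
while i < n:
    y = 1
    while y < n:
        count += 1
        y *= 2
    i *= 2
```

Time complexity: O(log^2 n).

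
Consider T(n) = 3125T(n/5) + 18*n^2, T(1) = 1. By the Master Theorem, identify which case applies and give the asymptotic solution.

a=3125, b=5, f(n)=18*n^2.
log_5(3125) = 5 > 2.
Since f(n) = O(n^2) is polynomially smaller than n^5, Case 1 applies.
T(n) = Theta(n^5).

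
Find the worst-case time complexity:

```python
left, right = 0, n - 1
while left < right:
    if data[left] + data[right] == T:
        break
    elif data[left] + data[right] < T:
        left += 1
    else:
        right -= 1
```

Time complexity: O(n).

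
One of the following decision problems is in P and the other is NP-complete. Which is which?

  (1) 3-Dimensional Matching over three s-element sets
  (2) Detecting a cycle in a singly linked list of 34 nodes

(1) is NP-complete: one of Karp's 21 NP-complete problems.
(2) is P: Floyd's tortoise-and-hare runs in O(n) time, O(1) space.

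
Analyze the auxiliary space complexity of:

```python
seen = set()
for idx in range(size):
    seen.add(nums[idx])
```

Space complexity: O(n).
Auxiliary storage grows linearly with the input size n in the worst case.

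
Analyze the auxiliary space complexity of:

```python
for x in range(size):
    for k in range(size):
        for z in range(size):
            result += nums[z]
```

Space complexity: O(1).
Only a constant amount of auxiliary storage is used; nothing grows with n.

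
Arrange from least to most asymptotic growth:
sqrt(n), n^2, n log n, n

Ordered by growth rate: sqrt(n) < n < n log n < n^2.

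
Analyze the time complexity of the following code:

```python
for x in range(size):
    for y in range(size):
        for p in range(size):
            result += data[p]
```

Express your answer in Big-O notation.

Time complexity: O(n^3).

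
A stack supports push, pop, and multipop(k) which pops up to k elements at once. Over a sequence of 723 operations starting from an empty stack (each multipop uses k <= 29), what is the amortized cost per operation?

Each element is pushed exactly once and popped at most once (whether by pop or as part of a multipop). So the total number of individual pops over the whole sequence is at most the number of pushes, which is at most 723. Total work <= 2 * 723, hence O(1) amortized per operation.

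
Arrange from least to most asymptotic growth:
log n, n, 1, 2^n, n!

Ordered by growth rate: 1 < log n < n < 2^n < n!.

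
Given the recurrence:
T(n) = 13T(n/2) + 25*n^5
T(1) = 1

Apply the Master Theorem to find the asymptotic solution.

a=13, b=2, f(n)=25*n^5. log_2(13) = 3.7 < 5. Case 3: T(n) = O(n^5).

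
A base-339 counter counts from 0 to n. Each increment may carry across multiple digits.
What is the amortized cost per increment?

Digit at position i changes every 339^i increments. Total digit changes over n increments: n * 339/(339-1) = O(n). Amortized: O(1).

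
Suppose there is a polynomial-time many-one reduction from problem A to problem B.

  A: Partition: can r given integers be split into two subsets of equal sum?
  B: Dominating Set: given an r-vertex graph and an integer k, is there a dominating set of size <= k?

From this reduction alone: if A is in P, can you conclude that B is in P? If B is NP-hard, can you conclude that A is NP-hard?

A poly-time reduction A <=_p B transfers tractability DOWN (B easy => A easy) and hardness UP (A hard => B hard), not the reverse.
From A in P, the reduction alone does NOT give B in P: any problem in P trivially reduces to SAT, yet SAT is not known to be in P.
From B NP-hard, the reduction alone does NOT give A NP-hard: again, easy problems reduce to hard ones.
(Here in fact A is NP-complete and B is NP-complete.)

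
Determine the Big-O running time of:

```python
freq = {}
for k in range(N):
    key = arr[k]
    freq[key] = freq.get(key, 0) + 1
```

Time complexity: O(n).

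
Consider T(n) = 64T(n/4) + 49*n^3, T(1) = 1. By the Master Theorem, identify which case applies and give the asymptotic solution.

a=64, b=4, f(n)=49*n^3.
log_4(64) = 3, so n^(log_b(a)) = n^3.
f(n) = Theta(n^3), so Case 2 applies.
T(n) = Theta(n^3 log n).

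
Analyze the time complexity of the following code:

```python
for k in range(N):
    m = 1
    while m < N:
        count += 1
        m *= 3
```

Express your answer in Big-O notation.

Time complexity: O(n log n).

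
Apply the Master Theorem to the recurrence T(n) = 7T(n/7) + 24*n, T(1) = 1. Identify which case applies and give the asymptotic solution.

a=7, b=7, f(n)=24*n.
log_7(7) = 1, so n^(log_b(a)) = n.
f(n) = Theta(n), so Case 2 applies.
T(n) = Theta(n log n).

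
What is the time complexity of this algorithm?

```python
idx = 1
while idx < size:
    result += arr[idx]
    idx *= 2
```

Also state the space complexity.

Time complexity: O(log n).
Space complexity: O(1).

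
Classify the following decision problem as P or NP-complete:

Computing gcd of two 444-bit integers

This problem is in P: the Euclidean algorithm runs in polynomial time in the bit-length.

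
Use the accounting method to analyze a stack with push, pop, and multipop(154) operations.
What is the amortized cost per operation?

Assign 2 credits per push (1 for the push, 1 saved for a future pop). Each pop or element popped by multipop(154) uses 1 saved credit. Total credits never go negative, so amortized cost is O(1).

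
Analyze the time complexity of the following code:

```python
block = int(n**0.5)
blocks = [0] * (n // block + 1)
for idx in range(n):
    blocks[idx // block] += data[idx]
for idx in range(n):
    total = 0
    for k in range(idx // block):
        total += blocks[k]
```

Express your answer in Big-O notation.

Time complexity: O(n * sqrt(n)).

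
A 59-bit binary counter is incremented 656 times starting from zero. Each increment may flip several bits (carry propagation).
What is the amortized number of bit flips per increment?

Bit i flips on every 2^i-th increment, so over 656 increments bit i flips floor(656/2^i) times. Summing over i: total flips < 2 * 656. Amortized: < 2 = O(1) per increment.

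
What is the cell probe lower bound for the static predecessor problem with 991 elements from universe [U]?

The Patrascu-Thorup lower bound shows any data structure on n = 991 elements using O(n * polylog(n)) space requires Omega(log log U) query time. van Emde Boas trees achieve O(log log U) with O(U) space.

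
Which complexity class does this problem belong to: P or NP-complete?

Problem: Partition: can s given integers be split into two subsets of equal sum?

This problem is NP-complete: Subset Sum reduces to it (one of Karp's 21 NP-complete problems).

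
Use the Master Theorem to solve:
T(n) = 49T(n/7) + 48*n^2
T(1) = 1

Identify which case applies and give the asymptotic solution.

a=49, b=7, f(n)=48*n^2.
log_7(49) = 2, so n^(log_b(a)) = n^2.
f(n) = Theta(n^2), so Case 2 applies.
T(n) = Theta(n^2 log n).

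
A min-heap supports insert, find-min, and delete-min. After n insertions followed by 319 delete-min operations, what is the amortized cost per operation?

Insert takes O(log n) worst case. Delete-min takes O(log n). Over a sequence of n inserts and 319 delete-mins, total cost is O((n + 319) log n). Amortized per operation: O(log n).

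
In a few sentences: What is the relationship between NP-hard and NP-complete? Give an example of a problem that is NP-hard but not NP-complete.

NP-hard: at least as hard as any NP problem (but need not be in NP). NP-complete = NP-hard intersection NP. The Halting Problem is NP-hard but undecidable (not in NP). The optimization version of TSP is NP-hard but not a decision problem.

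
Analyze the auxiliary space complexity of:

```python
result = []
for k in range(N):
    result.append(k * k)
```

Space complexity: O(n).
Auxiliary storage grows linearly with the input size n in the worst case.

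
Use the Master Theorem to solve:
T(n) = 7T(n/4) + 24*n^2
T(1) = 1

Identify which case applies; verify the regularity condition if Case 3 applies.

a=7, b=4, f(n)=24*n^2.
log_4(7) = 1.404 < 2.
f(n) = Omega(n^(1.404+epsilon)) for some epsilon > 0, so Case 3 is the candidate.
Regularity: a*f(n/b) = 7*24*(n/4)^2 = (7/16)*24*n^2 <= c*f(n) with c = 7/16 < 1. Satisfied.
Case 3: T(n) = Theta(n^2).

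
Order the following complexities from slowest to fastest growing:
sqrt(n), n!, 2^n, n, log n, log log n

Ordered by growth rate: log log n < log n < sqrt(n) < n < 2^n < n!.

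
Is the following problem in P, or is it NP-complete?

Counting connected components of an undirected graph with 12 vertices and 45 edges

This problem is in P: BFS/DFS visits each vertex and edge once: O(V+E).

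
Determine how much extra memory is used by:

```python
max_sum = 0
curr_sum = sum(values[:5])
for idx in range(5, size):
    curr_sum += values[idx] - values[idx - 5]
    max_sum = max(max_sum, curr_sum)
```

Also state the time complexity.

Space complexity: O(1).
Only a constant amount of auxiliary storage is used; nothing grows with n.
Time complexity: O(n).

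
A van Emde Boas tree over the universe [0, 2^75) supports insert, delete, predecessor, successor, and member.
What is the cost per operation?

vEB recursively partitions [0, 37778931862957161709568) into sqrt(u) clusters of size sqrt(u). Each operation recurses into either one cluster or the summary, never both: T(u) = T(sqrt(u)) + O(1) => T(u) = O(log log u) = O(log 75). This is worst-case, not just amortized.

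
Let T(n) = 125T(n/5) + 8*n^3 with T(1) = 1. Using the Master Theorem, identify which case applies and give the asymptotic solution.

a=125, b=5, f(n)=8*n^3.
log_5(125) = 3, so n^(log_b(a)) = n^3.
f(n) = Theta(n^3), so Case 2 applies.
T(n) = Theta(n^3 log n).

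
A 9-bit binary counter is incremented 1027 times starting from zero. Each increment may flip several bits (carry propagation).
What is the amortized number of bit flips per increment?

Bit i flips on every 2^i-th increment, so over 1027 increments bit i flips floor(1027/2^i) times. Summing over i: total flips < 2 * 1027. Amortized: < 2 = O(1) per increment.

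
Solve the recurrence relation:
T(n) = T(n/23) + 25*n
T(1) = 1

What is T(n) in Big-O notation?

Geometric series: 25*n*(1 + 1/23 + 1/23^2 + ...) = O(n). T(n) = O(n).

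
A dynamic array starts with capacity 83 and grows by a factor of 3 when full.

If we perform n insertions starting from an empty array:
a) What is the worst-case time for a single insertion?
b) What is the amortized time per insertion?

(a) Worst-case single insertion: O(n) -- when the array is full at capacity c, the resize copies all c elements, and c can be Theta(n).
(b) Resizes happen at sizes 83, 249, 747, ... Total copy cost for n insertions: 83 + 249 + ... = O(n) (geometric series with ratio 1/3). Amortized cost per insertion: O(n)/n = O(1).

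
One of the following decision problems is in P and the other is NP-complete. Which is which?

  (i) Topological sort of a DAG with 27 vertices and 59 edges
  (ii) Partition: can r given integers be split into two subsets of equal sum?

(i) is P: DFS-based topological sort runs in O(V+E).
(ii) is NP-complete: Subset Sum reduces to it (one of Karp's 21 NP-complete problems).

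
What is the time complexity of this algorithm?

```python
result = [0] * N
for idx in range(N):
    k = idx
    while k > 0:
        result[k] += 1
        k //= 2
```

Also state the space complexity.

Time complexity: O(n log n).
Space complexity: O(n).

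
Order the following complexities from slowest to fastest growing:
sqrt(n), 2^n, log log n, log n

Ordered by growth rate: log log n < log n < sqrt(n) < 2^n.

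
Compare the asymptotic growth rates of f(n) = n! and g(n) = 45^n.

f(n) = n! grows faster: n!/45^n -> infinity by Stirling.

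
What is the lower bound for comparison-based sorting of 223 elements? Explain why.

A comparison-based sorting algorithm corresponds to a decision tree. With 223! possible permutations, the tree has 223! leaves. The height is at least log_2(223!) = Omega(n log n) by Stirling's approximation.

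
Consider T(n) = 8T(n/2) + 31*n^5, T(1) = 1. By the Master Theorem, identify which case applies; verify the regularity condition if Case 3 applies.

a=8, b=2, f(n)=31*n^5.
log_2(8) = 3 < 5.
f(n) = Omega(n^(3+epsilon)) for some epsilon > 0, so Case 3 is the candidate.
Regularity: a*f(n/b) = 8*31*(n/2)^5 = (8/32)*31*n^5 <= c*f(n) with c = 8/32 < 1. Satisfied.
Case 3: T(n) = Theta(n^5).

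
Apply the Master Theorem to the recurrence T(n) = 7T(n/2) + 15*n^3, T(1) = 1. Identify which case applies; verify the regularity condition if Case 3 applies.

a=7, b=2, f(n)=15*n^3.
log_2(7) = 2.807 < 3.
f(n) = Omega(n^(2.807+epsilon)) for some epsilon > 0, so Case 3 is the candidate.
Regularity: a*f(n/b) = 7*15*(n/2)^3 = (7/8)*15*n^3 <= c*f(n) with c = 7/8 < 1. Satisfied.
Case 3: T(n) = Theta(n^3).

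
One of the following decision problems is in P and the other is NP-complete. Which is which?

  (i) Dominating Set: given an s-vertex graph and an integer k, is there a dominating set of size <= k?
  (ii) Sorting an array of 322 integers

(i) is NP-complete: reduces from Set Cover (with k part of the input).
(ii) is P: merge sort runs in O(n log n).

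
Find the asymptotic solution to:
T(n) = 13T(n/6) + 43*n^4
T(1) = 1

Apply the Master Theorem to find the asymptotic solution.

a=13, b=6, f(n)=43*n^4. log_6(13) = 1.432 < 4. Case 3: T(n) = O(n^4).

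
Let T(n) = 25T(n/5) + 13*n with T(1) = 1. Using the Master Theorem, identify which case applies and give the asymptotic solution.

a=25, b=5, f(n)=13*n.
log_5(25) = 2 > 1.
Since f(n) = O(n^1) is polynomially smaller than n^2, Case 1 applies.
T(n) = Theta(n^2).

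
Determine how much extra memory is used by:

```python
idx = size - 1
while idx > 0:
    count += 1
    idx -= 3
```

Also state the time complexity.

Space complexity: O(1).
Only a constant amount of auxiliary storage is used; nothing grows with n.
Time complexity: O(n).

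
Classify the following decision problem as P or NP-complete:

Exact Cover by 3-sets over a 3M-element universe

This problem is NP-complete: one of Karp's 21 NP-complete problems.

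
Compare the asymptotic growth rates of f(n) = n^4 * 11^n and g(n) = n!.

g(n) = n! grows faster: by Stirling n! ~ (n/e)^n sqrt(2*pi*n); (n/e)^n eventually dominates n^4 * 11^n.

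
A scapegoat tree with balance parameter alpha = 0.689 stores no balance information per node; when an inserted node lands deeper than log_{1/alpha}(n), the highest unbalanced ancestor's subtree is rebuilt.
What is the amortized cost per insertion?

Search/insert path is O(log n). A rebuild of a subtree of size s costs O(s), but with alpha = 0.689 at least Omega(s) insertions must have occurred in that subtree since its last rebuild. Charging O(1) of the rebuild to each such insertion gives O(log n) amortized.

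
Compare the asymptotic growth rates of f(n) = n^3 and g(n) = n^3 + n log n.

f(n) = n^3 and g(n) = n^3 + n log n are Theta of each other: the lower-order n log n term is o(n^3); both are Theta(n^3).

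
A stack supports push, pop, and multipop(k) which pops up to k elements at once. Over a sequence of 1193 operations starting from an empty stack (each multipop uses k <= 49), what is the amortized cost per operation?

Each element is pushed exactly once and popped at most once (whether by pop or as part of a multipop). So the total number of individual pops over the whole sequence is at most the number of pushes, which is at most 1193. Total work <= 2 * 1193, hence O(1) amortized per operation.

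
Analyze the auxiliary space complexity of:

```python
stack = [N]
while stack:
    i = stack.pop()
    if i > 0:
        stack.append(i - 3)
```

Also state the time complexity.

Space complexity: O(1).
Only a constant amount of auxiliary storage is used; nothing grows with n.
Time complexity: O(n).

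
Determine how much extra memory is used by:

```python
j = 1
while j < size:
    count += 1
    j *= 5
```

Space complexity: O(1).
Only a constant amount of auxiliary storage is used; nothing grows with n.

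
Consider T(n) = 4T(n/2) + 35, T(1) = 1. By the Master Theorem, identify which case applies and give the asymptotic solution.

a=4, b=2, f(n)=35.
log_2(4) = 2 > 0.
Since f(n) = O(n^0) is polynomially smaller than n^2, Case 1 applies.
T(n) = Theta(n^2).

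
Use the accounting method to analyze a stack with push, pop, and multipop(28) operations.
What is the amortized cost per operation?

Assign 2 credits per push (1 for the push, 1 saved for a future pop). Each pop or element popped by multipop(28) uses 1 saved credit. Total credits never go negative, so amortized cost is O(1).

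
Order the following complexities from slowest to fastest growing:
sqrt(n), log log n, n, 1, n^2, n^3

Ordered by growth rate: 1 < log log n < sqrt(n) < n < n^2 < n^3.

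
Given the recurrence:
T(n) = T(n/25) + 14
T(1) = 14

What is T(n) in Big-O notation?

Each step divides n by 25 and adds 14. After log_25(n) steps, T(n) = O(log n).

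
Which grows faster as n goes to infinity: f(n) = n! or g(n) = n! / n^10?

f(n) = n! grows faster: the ratio n!/(n!/n^10) = n^10 -> infinity.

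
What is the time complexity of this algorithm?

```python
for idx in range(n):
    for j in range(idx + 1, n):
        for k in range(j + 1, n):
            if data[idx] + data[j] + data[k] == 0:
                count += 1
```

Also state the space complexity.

Time complexity: O(n^3).
Space complexity: O(1).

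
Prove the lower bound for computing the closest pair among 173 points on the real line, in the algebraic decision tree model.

Reduction from element distinctness: given 173 reals, the closest-pair distance is 0 iff two are equal. Element distinctness has an Omega(n log n) lower bound in the algebraic decision tree model (Ben-Or). Therefore closest pair on a line also requires Omega(n log n). Sorting then a linear scan achieves this.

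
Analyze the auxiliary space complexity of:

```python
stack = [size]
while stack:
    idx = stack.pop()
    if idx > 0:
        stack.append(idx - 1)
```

Space complexity: O(1).
Only a constant amount of auxiliary storage is used; nothing grows with n.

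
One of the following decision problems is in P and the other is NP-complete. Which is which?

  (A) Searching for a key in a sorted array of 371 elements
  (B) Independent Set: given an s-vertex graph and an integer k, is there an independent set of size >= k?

(A) is P: binary search runs in O(log n).
(B) is NP-complete: complement of Clique (with k part of the input).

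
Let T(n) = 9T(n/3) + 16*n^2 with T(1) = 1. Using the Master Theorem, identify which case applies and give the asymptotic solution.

a=9, b=3, f(n)=16*n^2.
log_3(9) = 2, so n^(log_b(a)) = n^2.
f(n) = Theta(n^2), so Case 2 applies.
T(n) = Theta(n^2 log n).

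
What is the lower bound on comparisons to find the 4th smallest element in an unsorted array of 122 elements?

Finding the 4th smallest of 122 elements requires Omega(n) comparisons. Every element must participate in at least one comparison; otherwise it could be the 4th smallest.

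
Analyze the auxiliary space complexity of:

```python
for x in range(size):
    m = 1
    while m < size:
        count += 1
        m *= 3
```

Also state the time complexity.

Space complexity: O(1).
Only a constant amount of auxiliary storage is used; nothing grows with n.
Time complexity: O(n log n).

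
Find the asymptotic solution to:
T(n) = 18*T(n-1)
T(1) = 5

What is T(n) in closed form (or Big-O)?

Each step multiplies by 18. T(n) = T(1)*18^(n-1) = 5*18^(n-1).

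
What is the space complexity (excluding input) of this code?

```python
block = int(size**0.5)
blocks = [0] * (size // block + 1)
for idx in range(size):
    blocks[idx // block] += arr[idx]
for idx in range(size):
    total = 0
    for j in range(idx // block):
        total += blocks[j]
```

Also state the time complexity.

Space complexity: O(sqrt(n)).
Storage scales with sqrt(n).
Time complexity: O(n * sqrt(n)).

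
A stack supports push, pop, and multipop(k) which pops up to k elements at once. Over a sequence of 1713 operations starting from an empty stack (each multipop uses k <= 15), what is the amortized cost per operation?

Each element is pushed exactly once and popped at most once (whether by pop or as part of a multipop). So the total number of individual pops over the whole sequence is at most the number of pushes, which is at most 1713. Total work <= 2 * 1713, hence O(1) amortized per operation.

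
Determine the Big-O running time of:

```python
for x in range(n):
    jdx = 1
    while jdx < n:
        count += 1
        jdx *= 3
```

Time complexity: O(n log n).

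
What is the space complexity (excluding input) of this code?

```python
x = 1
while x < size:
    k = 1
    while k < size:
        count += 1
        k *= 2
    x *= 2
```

Space complexity: O(1).
Only a constant amount of auxiliary storage is used; nothing grows with n.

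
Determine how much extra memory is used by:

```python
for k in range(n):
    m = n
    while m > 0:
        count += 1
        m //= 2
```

Space complexity: O(1).
Only a constant amount of auxiliary storage is used; nothing grows with n.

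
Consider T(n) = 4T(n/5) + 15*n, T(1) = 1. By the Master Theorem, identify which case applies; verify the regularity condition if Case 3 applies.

a=4, b=5, f(n)=15*n.
log_5(4) = 0.8614 < 1.
f(n) = Omega(n^(0.8614+epsilon)) for some epsilon > 0, so Case 3 is the candidate.
Regularity: a*f(n/b) = 4*15*(n/5)^1 = (4/5)*15*n^1 <= c*f(n) with c = 4/5 < 1. Satisfied.
Case 3: T(n) = Theta(n).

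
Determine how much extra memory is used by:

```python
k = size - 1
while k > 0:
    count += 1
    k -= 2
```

Space complexity: O(1).
Only a constant amount of auxiliary storage is used; nothing grows with n.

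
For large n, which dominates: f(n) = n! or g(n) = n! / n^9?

f(n) = n! grows faster: the ratio n!/(n!/n^9) = n^9 -> infinity.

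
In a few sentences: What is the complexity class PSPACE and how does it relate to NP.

PSPACE is the class of problems solvable with polynomial space. NP is a subset of PSPACE (a poly-space machine can enumerate all certificates). PSPACE-complete problems include QBF (quantified Boolean formulas) and generalized games. It is unknown whether NP = PSPACE.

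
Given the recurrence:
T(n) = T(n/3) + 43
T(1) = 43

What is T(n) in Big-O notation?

Each step divides n by 3 and adds 43. After log_3(n) steps, T(n) = O(log n).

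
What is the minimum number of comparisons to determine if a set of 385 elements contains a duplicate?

Determining if 385 elements are all distinct requires Omega(n log n) comparisons in the comparison model. This follows from the element distinctness lower bound.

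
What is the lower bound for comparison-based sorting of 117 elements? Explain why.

A comparison-based sorting algorithm corresponds to a decision tree. With 117! possible permutations, the tree has 117! leaves. The height is at least log_2(117!) = Omega(n log n) by Stirling's approximation.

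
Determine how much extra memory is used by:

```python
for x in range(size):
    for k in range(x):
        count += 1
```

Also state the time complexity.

Space complexity: O(1).
Only a constant amount of auxiliary storage is used; nothing grows with n.
Time complexity: O(n^2).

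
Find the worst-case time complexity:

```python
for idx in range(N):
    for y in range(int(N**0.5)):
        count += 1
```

Time complexity: O(n * sqrt(n)).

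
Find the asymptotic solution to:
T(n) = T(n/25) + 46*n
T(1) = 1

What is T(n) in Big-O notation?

Geometric series: 46*n*(1 + 1/25 + 1/25^2 + ...) = O(n). T(n) = O(n).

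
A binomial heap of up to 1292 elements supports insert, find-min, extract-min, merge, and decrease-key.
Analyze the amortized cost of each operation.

A binomial heap with n <= 1292 elements has at most floor(log_2 1292) + 1 = 11 trees. Using potential Phi = number of trees: Insert adds one tree, but cascading merges reduce count -- amortized O(1). Find-min reads the cached minimum pointer: O(1). Extract-min creates O(log n) new trees: O(log n). Merge combines tree lists: O(log n). Decrease-key sifts the element up its tree of height <= log n: O(log n).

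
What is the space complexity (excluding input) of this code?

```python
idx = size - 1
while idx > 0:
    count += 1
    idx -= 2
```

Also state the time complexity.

Space complexity: O(1).
Only a constant amount of auxiliary storage is used; nothing grows with n.
Time complexity: O(n).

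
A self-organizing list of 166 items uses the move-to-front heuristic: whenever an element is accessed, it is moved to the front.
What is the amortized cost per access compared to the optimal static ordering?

With potential Phi = number of inversions between the MTF list and the optimal static list (at most C(166,2)), each access has amortized cost at most 2 * (cost under optimal static ordering). This is the move-to-front 2-competitiveness result.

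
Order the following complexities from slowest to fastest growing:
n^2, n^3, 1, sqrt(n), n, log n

Ordered by growth rate: 1 < log n < sqrt(n) < n < n^2 < n^3.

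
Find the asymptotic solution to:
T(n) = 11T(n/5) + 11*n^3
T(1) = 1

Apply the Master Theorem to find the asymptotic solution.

a=11, b=5, f(n)=11*n^3. log_5(11) = 1.49 < 3. Case 3: T(n) = O(n^3).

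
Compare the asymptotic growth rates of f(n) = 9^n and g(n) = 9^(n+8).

f(n) = 9^n and g(n) = 9^(n+8) are Theta of each other: 9^(n+8) = 9^8 * 9^n = Theta(9^n).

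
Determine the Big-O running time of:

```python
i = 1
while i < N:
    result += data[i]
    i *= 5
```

Time complexity: O(log n).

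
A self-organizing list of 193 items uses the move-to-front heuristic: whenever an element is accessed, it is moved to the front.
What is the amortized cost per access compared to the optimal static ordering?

With potential Phi = number of inversions between the MTF list and the optimal static list (at most C(193,2)), each access has amortized cost at most 2 * (cost under optimal static ordering). This is the move-to-front 2-competitiveness result.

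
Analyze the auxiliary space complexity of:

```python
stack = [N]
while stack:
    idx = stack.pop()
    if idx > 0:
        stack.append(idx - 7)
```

Space complexity: O(1).
Only a constant amount of auxiliary storage is used; nothing grows with n.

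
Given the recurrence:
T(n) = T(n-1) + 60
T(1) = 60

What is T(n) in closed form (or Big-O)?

Unrolling: T(n) = T(n-1) + 60 = T(n-2) + 2*60 = ... = T(1) + (n-1)*60 = 60 + (n-1)*60 = 60n.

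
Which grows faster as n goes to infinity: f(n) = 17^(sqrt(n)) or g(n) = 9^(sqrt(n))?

f(n) = 17^(sqrt(n)) grows faster: ratio is (17/9)^(sqrt(n)) -> infinity since 17/9 > 1.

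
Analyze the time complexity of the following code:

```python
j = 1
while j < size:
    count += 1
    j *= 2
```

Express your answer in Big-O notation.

Time complexity: O(log n).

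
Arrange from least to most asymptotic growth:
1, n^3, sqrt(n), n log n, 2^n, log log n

Ordered by growth rate: 1 < log log n < sqrt(n) < n log n < n^3 < 2^n.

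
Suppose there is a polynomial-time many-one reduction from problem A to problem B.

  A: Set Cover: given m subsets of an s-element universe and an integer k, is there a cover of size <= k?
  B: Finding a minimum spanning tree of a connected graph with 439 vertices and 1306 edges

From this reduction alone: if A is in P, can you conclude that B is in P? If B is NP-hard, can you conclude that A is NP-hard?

A poly-time reduction A <=_p B transfers tractability DOWN (B easy => A easy) and hardness UP (A hard => B hard), not the reverse.
From A in P, the reduction alone does NOT give B in P: any problem in P trivially reduces to SAT, yet SAT is not known to be in P.
From B NP-hard, the reduction alone does NOT give A NP-hard: again, easy problems reduce to hard ones.
(Here in fact A is NP-complete and B is in P, so no such reduction is known -- its existence would imply P = NP; the analysis concerns only what the assumed reduction would or would not let you conclude.)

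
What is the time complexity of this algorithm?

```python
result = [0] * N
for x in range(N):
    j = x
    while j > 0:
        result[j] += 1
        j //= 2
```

Time complexity: O(n log n).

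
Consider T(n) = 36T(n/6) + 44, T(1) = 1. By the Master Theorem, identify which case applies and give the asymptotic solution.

a=36, b=6, f(n)=44.
log_6(36) = 2 > 0.
Since f(n) = O(n^0) is polynomially smaller than n^2, Case 1 applies.
T(n) = Theta(n^2).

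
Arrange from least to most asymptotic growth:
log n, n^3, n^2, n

Ordered by growth rate: log n < n < n^2 < n^3.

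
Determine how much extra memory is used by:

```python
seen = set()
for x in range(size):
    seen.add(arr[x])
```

Space complexity: O(n).
Auxiliary storage grows linearly with the input size n in the worst case.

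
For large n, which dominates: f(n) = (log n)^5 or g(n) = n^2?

g(n) = n^2 grows faster: any positive polynomial dominates any polylog.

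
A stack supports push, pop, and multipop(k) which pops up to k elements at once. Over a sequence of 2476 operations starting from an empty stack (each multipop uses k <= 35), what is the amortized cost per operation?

Each element is pushed exactly once and popped at most once (whether by pop or as part of a multipop). So the total number of individual pops over the whole sequence is at most the number of pushes, which is at most 2476. Total work <= 2 * 2476, hence O(1) amortized per operation.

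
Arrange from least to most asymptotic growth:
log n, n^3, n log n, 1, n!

Ordered by growth rate: 1 < log n < n log n < n^3 < n!.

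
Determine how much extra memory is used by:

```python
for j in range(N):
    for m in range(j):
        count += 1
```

Space complexity: O(1).
Only a constant amount of auxiliary storage is used; nothing grows with n.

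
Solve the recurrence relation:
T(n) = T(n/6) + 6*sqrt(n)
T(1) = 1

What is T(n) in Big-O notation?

Each level contributes sqrt(n/6^k). Geometric series with ratio 1/sqrt(6) < 1 sums to O(sqrt(n)).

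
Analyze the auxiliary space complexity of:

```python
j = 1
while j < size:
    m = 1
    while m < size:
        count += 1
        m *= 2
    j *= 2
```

Space complexity: O(1).
Only a constant amount of auxiliary storage is used; nothing grows with n.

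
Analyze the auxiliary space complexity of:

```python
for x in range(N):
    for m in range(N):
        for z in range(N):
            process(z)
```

Space complexity: O(1).
Only a constant amount of auxiliary storage is used; nothing grows with n.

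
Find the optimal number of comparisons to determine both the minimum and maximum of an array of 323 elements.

Naive approach: 644 comparisons (322 for max + 322 for min).
Optimal: Compare elements in pairs first (floor(n/2) = 161 comparisons), then find max among winners and min among losers (161 comparisons each).
Total: ceil(3n/2) - 2 = 483 comparisons. An adversary argument shows this is also a lower bound.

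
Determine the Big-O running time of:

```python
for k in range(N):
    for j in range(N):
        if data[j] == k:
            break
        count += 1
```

Time complexity: O(n^2).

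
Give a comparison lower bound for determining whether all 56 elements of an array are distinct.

In the algebraic decision-tree model, the YES region for element distinctness on 56 elements has 56! connected components (one per ordering). Ben-Or's theorem then gives a lower bound of Omega(log(n!)) = Omega(n log n).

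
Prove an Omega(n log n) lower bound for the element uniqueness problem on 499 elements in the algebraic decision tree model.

In the algebraic decision tree model, element uniqueness on 499 elements is equivalent to determining which cell of an arrangement of C(499,2) = 124251 hyperplanes x_i = x_j contains the input point. Ben-Or's theorem shows this requires Omega(n log n).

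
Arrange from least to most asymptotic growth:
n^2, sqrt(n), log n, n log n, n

Ordered by growth rate: log n < sqrt(n) < n < n log n < n^2.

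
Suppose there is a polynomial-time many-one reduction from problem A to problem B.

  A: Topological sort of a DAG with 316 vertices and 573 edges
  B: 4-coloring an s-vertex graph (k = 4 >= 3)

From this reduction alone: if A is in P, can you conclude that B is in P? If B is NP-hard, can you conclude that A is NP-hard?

A poly-time reduction A <=_p B transfers tractability DOWN (B easy => A easy) and hardness UP (A hard => B hard), not the reverse.
From A in P, the reduction alone does NOT give B in P: any problem in P trivially reduces to SAT, yet SAT is not known to be in P.
From B NP-hard, the reduction alone does NOT give A NP-hard: again, easy problems reduce to hard ones.
(Here in fact A is P and B is NP-complete.)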